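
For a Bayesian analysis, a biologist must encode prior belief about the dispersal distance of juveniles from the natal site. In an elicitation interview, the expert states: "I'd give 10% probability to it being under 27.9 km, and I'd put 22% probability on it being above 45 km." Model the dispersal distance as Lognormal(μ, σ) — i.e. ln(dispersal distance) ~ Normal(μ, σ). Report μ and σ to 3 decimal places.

μ ≈ 3.627, σ ≈ 0.233

If T ~ Lognormal(μ,σ) then ln T ~ Normal(μ,σ), so the p-quantile of ln T is μ + z_p·σ.
ln(27.9) = 3.329 and ln(45) = 3.807; z_{0.1} = -1.282, z_{0.78} = 0.7722.
σ = (3.807 − 3.329)/(0.7722 − (-1.282)) = 0.233.
μ = 3.329 − (-1.282)·0.233 = 3.627.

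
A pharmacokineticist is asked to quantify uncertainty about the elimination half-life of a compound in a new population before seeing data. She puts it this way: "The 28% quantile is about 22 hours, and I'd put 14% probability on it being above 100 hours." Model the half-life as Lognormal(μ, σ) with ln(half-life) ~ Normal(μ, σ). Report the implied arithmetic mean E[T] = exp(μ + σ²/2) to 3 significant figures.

If T ~ Lognormal(μ,σ) then ln T ~ Normal(μ,σ), so the p-quantile of ln T is μ + z_p·σ.
ln(22) = 3.091 and ln(100) = 4.605; z_{0.28} = -0.5828, z_{0.86} = 1.08.
σ = (4.605 − 3.091)/(1.08 − (-0.5828)) = 0.910.
μ = 3.091 − (-0.5828)·0.910 = 3.622.
E[T] = exp(μ + σ²/2) = exp(3.622 + 0.4144) = 56.6 hours.

E[T] ≈ 56.6 hours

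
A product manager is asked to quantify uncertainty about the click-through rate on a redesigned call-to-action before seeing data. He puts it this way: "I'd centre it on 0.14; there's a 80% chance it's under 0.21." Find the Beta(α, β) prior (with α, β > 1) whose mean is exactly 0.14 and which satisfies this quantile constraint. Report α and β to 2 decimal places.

α ≈ 1.94, β ≈ 11.90

With mean 0.14 fixed, write α = 0.14s, β = 0.86s where s = α+β.
Need P(θ < 0.21) = 0.8 under Beta(0.14s, 0.86s). Normal approximation: (q−m)/√(m(1−m)/s) ≈ z_{0.8} = 0.842, so s ≈ 0.14·0.86·(0.842)²/(0.21−0.14)² = 17.4.
At s = 17.4: P(θ<0.21) ≈ 0.817. Adjusting to match 0.8 gives s ≈ 13.84.
So α = 0.14·13.84 ≈ 1.94, β = 0.86·13.84 ≈ 11.90.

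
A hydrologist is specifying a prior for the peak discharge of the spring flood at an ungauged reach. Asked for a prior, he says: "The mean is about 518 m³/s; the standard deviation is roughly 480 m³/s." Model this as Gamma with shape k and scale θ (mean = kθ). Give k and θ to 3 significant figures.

k ≈ 1.16, θ ≈ 445

For Gamma(k, scale θ): mean = kθ, variance = kθ², so CV = 1/√k.
CV = SD/mean = 480/518 = 0.9266, hence k = 1/CV² = 1.16.
Then θ = mean/k = 518/1.16 = 445.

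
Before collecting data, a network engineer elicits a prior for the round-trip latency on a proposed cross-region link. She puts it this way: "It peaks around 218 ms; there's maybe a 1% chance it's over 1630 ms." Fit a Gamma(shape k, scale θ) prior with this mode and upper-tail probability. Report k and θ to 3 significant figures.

k ≈ 1.85, θ ≈ 256

Gamma(k,θ) with k>1 has mode (k−1)θ, so θ = 218/(k−1).
Need P(X < 1630) = 0.99 with θ tied to k this way. Start at k = 2, θ = 218: P(X<1630) ≈ 0.995.
Too high — lower k to spread out. Iterating converges to k ≈ 1.85.
Then θ = 218/(1.85−1) ≈ 256.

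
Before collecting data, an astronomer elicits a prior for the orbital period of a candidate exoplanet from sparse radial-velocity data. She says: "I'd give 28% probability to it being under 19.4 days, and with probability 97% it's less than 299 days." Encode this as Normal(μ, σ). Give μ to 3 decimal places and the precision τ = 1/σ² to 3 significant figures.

μ = 85.547, τ = 7.76e-05

The p-quantile of Normal(μ,σ) is μ + z_p·σ, with z_{0.28} = -0.5828 and z_{0.97} = 1.881.
Eliminate σ: μ = (z₂·x₁ − z₁·x₂)/(z₂ − z₁) = (1.881·19.4 − (-0.5828)·299)/2.464 = 85.547.
Then σ = (x₂ − x₁)/(z₂ − z₁) = (299 − 19.4)/2.464 = 113.491.
Precision τ = 1/σ² = 1/113.5² = 7.76e-05.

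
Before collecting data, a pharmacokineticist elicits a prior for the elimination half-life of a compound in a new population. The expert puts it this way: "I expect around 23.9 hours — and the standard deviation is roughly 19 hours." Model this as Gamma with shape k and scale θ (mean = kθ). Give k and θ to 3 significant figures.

k ≈ 1.58, θ ≈ 15.1

For Gamma(k, scale θ): mean = kθ, variance = kθ², so CV = 1/√k.
CV = SD/mean = 19/23.9 = 0.795, hence k = 1/CV² = 1.58.
Then θ = mean/k = 23.9/1.58 = 15.1.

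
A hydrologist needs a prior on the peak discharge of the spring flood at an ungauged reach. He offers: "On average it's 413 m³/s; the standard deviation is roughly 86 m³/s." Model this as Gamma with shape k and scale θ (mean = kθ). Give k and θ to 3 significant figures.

For Gamma(k, scale θ): mean = kθ, variance = kθ², so CV = 1/√k.
CV = SD/mean = 86/413 = 0.2082, hence k = 1/CV² = 23.1.
Then θ = mean/k = 413/23.1 = 17.9.

k ≈ 23.1, θ ≈ 17.9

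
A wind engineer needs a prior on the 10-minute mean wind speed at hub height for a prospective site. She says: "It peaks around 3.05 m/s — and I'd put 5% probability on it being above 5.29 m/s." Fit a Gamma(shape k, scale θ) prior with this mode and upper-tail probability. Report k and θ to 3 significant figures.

k ≈ 10.2, θ ≈ 0.331

Gamma(k,θ) with k>1 has mode (k−1)θ, so θ = 3.05/(k−1).
Need P(X < 5.29) = 0.95 with θ tied to k this way. Start at k = 2, θ = 3.05: P(X<5.29) ≈ 0.517.
Too low — raise k to concentrate. Iterating converges to k ≈ 10.2.
Then θ = 3.05/(10.2−1) ≈ 0.331.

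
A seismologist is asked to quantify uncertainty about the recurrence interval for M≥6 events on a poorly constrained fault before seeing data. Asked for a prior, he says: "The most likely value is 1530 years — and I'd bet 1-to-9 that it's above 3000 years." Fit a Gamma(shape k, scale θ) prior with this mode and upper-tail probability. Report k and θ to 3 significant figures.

k ≈ 5.22, θ ≈ 362

Gamma(k,θ) with k>1 has mode (k−1)θ, so θ = 1530/(k−1).
Need P(X < 3000) = 0.9 with θ tied to k this way. Start at k = 2, θ = 1530: P(X<3000) ≈ 0.583.
Too low — raise k to concentrate. Iterating converges to k ≈ 5.22.
Then θ = 1530/(5.22−1) ≈ 362.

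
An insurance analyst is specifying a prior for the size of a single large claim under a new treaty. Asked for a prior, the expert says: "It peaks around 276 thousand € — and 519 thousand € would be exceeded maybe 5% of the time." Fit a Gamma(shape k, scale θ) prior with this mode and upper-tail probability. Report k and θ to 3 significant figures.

k ≈ 7.97, θ ≈ 39.6

Gamma(k,θ) with k>1 has mode (k−1)θ, so θ = 276/(k−1).
Need P(X < 519) = 0.95 with θ tied to k this way. Start at k = 2, θ = 276: P(X<519) ≈ 0.561.
Too low — raise k to concentrate. Iterating converges to k ≈ 7.97.
Then θ = 276/(7.97−1) ≈ 39.6.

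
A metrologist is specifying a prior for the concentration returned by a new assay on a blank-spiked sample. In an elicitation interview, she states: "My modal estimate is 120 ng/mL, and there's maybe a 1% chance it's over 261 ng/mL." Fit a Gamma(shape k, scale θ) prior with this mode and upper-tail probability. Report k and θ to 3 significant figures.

k ≈ 9, θ ≈ 15

Gamma(k,θ) with k>1 has mode (k−1)θ, so θ = 120/(k−1).
Need P(X < 261) = 0.99 with θ tied to k this way. Start at k = 2, θ = 120: P(X<261) ≈ 0.639.
Too low — raise k to concentrate. Iterating converges to k ≈ 9.
Then θ = 120/(9−1) ≈ 15.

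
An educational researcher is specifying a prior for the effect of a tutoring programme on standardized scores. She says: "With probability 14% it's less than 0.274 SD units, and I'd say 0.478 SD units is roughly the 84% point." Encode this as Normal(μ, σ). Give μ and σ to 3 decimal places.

μ = 0.380, σ = 0.098

For Normal(μ,σ), the p-quantile is μ + z_p·σ. Here z_{0.14} = -1.08, z_{0.84} = 0.9945.
So 0.274 = μ − 1.08σ and 0.478 = μ + 0.9945σ.
Subtracting: σ = (0.478 − 0.274)/(0.9945 − (-1.08)) = 0.098.
Then μ = 0.274 − (-1.08)·0.098 = 0.380.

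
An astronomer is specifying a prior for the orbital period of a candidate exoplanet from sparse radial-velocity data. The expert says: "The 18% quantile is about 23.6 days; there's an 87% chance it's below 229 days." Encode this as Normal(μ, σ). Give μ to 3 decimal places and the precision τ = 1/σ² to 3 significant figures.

μ = 115.685, τ = 9.88e-05

The p-quantile of Normal(μ,σ) is μ + z_p·σ, with z_{0.18} = -0.9154 and z_{0.87} = 1.126.
Eliminate σ: μ = (z₂·x₁ − z₁·x₂)/(z₂ − z₁) = (1.126·23.6 − (-0.9154)·229)/2.042 = 115.685.
Then σ = (x₂ − x₁)/(z₂ − z₁) = (229 − 23.6)/2.042 = 100.600.
Precision τ = 1/σ² = 1/100.6² = 9.88e-05.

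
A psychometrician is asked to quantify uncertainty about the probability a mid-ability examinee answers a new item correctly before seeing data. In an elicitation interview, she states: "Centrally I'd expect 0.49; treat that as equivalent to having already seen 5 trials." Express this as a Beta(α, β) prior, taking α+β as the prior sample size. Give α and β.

α = 2.45, β = 2.55

Under the effective-sample-size interpretation, Beta(α, β) has prior mean α/(α+β) and prior sample size α+β.
So α+β = 5 and α/(α+β) = 0.49, giving α = 0.49·5 = 2.45 and β = 5 − 2.45 = 2.55.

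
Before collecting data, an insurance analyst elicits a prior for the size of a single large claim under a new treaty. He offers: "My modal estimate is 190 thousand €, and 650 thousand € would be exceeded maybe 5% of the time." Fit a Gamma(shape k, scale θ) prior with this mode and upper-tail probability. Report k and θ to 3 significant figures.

Gamma(k,θ) with k>1 has mode (k−1)θ, so θ = 190/(k−1).
Need P(X < 650) = 0.95 with θ tied to k this way. Start at k = 2, θ = 190: P(X<650) ≈ 0.856.
Too low — raise k to concentrate. Iterating converges to k ≈ 2.71.
Then θ = 190/(2.71−1) ≈ 111.

k ≈ 2.71, θ ≈ 111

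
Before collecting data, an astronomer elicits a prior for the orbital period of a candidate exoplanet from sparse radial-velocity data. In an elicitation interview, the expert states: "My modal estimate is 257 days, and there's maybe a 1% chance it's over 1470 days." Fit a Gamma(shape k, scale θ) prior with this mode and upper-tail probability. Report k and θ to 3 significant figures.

Gamma(k,θ) with k>1 has mode (k−1)θ, so θ = 257/(k−1).
Need P(X < 1470) = 0.99 with θ tied to k this way. Start at k = 2, θ = 257: P(X<1470) ≈ 0.978.
Too low — raise k to concentrate. Iterating converges to k ≈ 2.24.
Then θ = 257/(2.24−1) ≈ 208.

k ≈ 2.24, θ ≈ 208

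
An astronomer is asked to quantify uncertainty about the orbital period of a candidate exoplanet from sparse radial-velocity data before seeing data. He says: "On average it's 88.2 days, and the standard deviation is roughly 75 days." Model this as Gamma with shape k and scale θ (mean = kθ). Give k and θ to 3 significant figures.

k ≈ 1.38, θ ≈ 63.8

For Gamma(k, scale θ): mean = kθ, variance = kθ², so CV = 1/√k.
CV = SD/mean = 75/88.2 = 0.8503, hence k = 1/CV² = 1.38.
Then θ = mean/k = 88.2/1.38 = 63.8.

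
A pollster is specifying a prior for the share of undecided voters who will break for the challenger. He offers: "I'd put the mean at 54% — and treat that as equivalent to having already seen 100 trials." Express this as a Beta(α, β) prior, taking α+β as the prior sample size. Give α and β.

α = 54, β = 46

Under the effective-sample-size interpretation, Beta(α, β) has prior mean α/(α+β) and prior sample size α+β.
So α+β = 100 and α/(α+β) = 0.54, giving α = 0.54·100 = 54 and β = 100 − 54 = 46.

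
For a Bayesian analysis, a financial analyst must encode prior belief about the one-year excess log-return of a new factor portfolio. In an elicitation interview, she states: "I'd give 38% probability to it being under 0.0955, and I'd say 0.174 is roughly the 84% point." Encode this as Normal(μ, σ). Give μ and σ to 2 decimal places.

μ = 0.11, σ = 0.06

For Normal(μ,σ), the p-quantile is μ + z_p·σ. Here z_{0.38} = -0.3055, z_{0.84} = 0.9945.
So 0.0955 = μ − 0.3055σ and 0.174 = μ + 0.9945σ.
Subtracting: σ = (0.174 − 0.0955)/(0.9945 − (-0.3055)) = 0.06.
Then μ = 0.0955 − (-0.3055)·0.06 = 0.11.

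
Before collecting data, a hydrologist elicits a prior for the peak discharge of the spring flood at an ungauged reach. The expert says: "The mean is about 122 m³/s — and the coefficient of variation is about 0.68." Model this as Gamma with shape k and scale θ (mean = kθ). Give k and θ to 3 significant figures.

k ≈ 2.16, θ ≈ 56.4

For Gamma(k, scale θ): mean = kθ, variance = kθ², so CV = 1/√k.
CV = 0.68, hence k = 1/CV² = 2.16.
Then θ = mean/k = 122/2.16 = 56.4.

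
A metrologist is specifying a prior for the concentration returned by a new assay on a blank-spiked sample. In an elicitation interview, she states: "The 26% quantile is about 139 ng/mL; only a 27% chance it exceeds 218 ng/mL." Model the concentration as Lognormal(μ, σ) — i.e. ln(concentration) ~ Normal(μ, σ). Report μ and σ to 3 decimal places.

If T ~ Lognormal(μ,σ) then ln T ~ Normal(μ,σ), so the p-quantile of ln T is μ + z_p·σ.
ln(139) = 4.934 and ln(218) = 5.384; z_{0.26} = -0.6433, z_{0.73} = 0.6128.
σ = (5.384 − 4.934)/(0.6128 − (-0.6433)) = 0.358.
μ = 4.934 − (-0.6433)·0.358 = 5.165.

μ ≈ 5.165, σ ≈ 0.358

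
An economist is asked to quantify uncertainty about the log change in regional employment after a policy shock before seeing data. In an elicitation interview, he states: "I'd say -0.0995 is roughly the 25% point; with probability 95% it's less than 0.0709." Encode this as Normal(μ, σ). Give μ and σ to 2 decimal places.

The p-quantile of Normal(μ,σ) is μ + z_p·σ, with z_{0.25} = -0.6745 and z_{0.95} = 1.645.
Eliminate σ: μ = (z₂·x₁ − z₁·x₂)/(z₂ − z₁) = (1.645·-0.0995 − (-0.6745)·0.0709)/2.319 = -0.05.
Then σ = (x₂ − x₁)/(z₂ − z₁) = (0.0709 − -0.0995)/2.319 = 0.07.

μ = -0.05, σ = 0.07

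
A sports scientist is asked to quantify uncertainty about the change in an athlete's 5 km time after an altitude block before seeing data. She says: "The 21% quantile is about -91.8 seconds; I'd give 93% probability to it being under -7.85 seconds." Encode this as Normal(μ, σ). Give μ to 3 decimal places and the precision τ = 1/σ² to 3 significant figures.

For Normal(μ,σ), the p-quantile is μ + z_p·σ. Here z_{0.21} = -0.8064, z_{0.93} = 1.476.
So -91.8 = μ − 0.8064σ and -7.85 = μ + 1.476σ.
Subtracting: σ = (-7.85 − -91.8)/(1.476 − (-0.8064)) = 36.784.
Then μ = -91.8 − (-0.8064)·36.784 = -62.136.
Precision τ = 1/σ² = 1/36.78² = 0.000739.

μ = -62.136, τ = 0.000739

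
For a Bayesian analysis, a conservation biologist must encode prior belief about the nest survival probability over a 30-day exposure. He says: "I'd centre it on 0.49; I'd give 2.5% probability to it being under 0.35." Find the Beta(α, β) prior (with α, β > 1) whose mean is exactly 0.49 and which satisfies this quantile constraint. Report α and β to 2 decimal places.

With mean 0.49 fixed, write α = 0.49s, β = 0.51s where s = α+β.
Need P(θ < 0.35) = 0.025 under Beta(0.49s, 0.51s). Normal approximation: (q−m)/√(m(1−m)/s) ≈ z_{0.025} = -1.96, so s ≈ 0.49·0.51·(-1.96)²/(0.35−0.49)² = 49.0.
At s = 49.0: P(θ<0.35) ≈ 0.023. Adjusting to match 0.025 gives s ≈ 47.25.
So α = 0.49·47.25 ≈ 23.15, β = 0.51·47.25 ≈ 24.10.

α ≈ 23.15, β ≈ 24.10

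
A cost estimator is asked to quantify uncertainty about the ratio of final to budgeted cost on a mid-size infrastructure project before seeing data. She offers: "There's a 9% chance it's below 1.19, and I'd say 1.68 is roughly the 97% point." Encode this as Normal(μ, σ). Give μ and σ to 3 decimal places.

The p-quantile of Normal(μ,σ) is μ + z_p·σ, with z_{0.09} = -1.341 and z_{0.97} = 1.881.
Eliminate σ: μ = (z₂·x₁ − z₁·x₂)/(z₂ − z₁) = (1.881·1.19 − (-1.341)·1.68)/3.222 = 1.394.
Then σ = (x₂ − x₁)/(z₂ − z₁) = (1.68 − 1.19)/3.222 = 0.152.

μ = 1.394, σ = 0.152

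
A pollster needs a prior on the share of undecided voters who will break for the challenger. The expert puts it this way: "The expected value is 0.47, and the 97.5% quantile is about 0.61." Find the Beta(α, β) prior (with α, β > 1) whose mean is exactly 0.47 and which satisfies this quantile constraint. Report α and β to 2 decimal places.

With mean 0.47 fixed, write α = 0.47s, β = 0.53s where s = α+β.
Need P(θ < 0.61) = 0.975 under Beta(0.47s, 0.53s). Normal approximation: (q−m)/√(m(1−m)/s) ≈ z_{0.975} = 1.96, so s ≈ 0.47·0.53·(1.96)²/(0.61−0.47)² = 48.8.
At s = 48.8: P(θ<0.61) ≈ 0.976. Adjusting to match 0.975 gives s ≈ 48.20.
So α = 0.47·48.20 ≈ 22.65, β = 0.53·48.20 ≈ 25.55.

α ≈ 22.65, β ≈ 25.55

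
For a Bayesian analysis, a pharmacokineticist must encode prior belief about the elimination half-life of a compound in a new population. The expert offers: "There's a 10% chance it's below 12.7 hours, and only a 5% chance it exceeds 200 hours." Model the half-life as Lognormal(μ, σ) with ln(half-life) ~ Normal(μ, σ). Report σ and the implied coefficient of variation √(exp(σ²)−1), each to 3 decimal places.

σ ≈ 0.942, CV ≈ 1.195

If T ~ Lognormal(μ,σ) then ln T ~ Normal(μ,σ), so the p-quantile of ln T is μ + z_p·σ.
ln(12.7) = 2.542 and ln(200) = 5.298; z_{0.1} = -1.282, z_{0.95} = 1.645.
σ = (5.298 − 2.542)/(1.645 − (-1.282)) = 0.942.
μ = 2.542 − (-1.282)·0.942 = 3.749.
CV = √(exp(σ²)−1) = √(exp(0.8874)−1) = 1.195.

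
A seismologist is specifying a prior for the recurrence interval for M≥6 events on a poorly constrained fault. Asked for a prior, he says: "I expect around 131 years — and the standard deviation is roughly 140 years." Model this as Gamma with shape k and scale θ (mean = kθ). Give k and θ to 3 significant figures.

For Gamma(k, scale θ): mean = kθ, variance = kθ², so CV = 1/√k.
CV = SD/mean = 140/131 = 1.069, hence k = 1/CV² = 0.876.
Then θ = mean/k = 131/0.876 = 150.

k ≈ 0.876, θ ≈ 150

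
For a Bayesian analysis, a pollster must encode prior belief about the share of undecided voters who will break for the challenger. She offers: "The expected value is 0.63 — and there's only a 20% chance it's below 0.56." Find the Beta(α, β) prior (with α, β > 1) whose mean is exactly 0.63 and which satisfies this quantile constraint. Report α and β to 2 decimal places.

With mean 0.63 fixed, write α = 0.63s, β = 0.37s where s = α+β.
Need P(θ < 0.56) = 0.2 under Beta(0.63s, 0.37s). Normal approximation: (q−m)/√(m(1−m)/s) ≈ z_{0.2} = -0.842, so s ≈ 0.63·0.37·(-0.842)²/(0.56−0.63)² = 33.7.
At s = 33.7: P(θ<0.56) ≈ 0.198. Adjusting to match 0.2 gives s ≈ 33.04.
So α = 0.63·33.04 ≈ 20.81, β = 0.37·33.04 ≈ 12.22.

α ≈ 20.81, β ≈ 12.22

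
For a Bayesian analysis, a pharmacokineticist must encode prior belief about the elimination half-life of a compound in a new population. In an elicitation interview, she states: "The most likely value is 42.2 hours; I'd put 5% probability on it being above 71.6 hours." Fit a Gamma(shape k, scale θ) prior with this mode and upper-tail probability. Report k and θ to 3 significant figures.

Gamma(k,θ) with k>1 has mode (k−1)θ, so θ = 42.2/(k−1).
Need P(X < 71.6) = 0.95 with θ tied to k this way. Start at k = 2, θ = 42.2: P(X<71.6) ≈ 0.506.
Too low — raise k to concentrate. Iterating converges to k ≈ 11.
Then θ = 42.2/(11−1) ≈ 4.22.

k ≈ 11, θ ≈ 4.22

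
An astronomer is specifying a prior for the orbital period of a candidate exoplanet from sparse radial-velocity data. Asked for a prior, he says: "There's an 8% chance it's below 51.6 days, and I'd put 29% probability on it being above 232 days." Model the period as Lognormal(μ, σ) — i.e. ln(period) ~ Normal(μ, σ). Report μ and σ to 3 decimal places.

If T ~ Lognormal(μ,σ) then ln T ~ Normal(μ,σ), so the p-quantile of ln T is μ + z_p·σ.
ln(51.6) = 3.944 and ln(232) = 5.447; z_{0.08} = -1.405, z_{0.71} = 0.5534.
σ = (5.447 − 3.944)/(0.5534 − (-1.405)) = 0.768.
μ = 3.944 − (-1.405)·0.768 = 5.022.

μ ≈ 5.022, σ ≈ 0.768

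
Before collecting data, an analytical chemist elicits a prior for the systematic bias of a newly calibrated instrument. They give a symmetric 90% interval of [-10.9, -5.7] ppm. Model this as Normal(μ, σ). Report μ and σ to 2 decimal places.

μ = -8.30, σ = 1.58

A symmetric 90% interval runs μ ± z·σ with z = 1.645.
Half-width = 2.6, so σ = 2.6/1.645 = 1.58.
μ is the interval midpoint, -8.30.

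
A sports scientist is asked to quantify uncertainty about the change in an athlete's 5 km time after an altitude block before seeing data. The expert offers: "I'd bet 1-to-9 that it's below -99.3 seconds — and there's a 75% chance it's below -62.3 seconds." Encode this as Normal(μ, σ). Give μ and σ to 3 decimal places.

For Normal(μ,σ), the p-quantile is μ + z_p·σ. Here z_{0.1} = -1.282, z_{0.75} = 0.6745.
So -99.3 = μ − 1.282σ and -62.3 = μ + 0.6745σ.
Subtracting: σ = (-62.3 − -99.3)/(0.6745 − (-1.282)) = 18.916.
Then μ = -99.3 − (-1.282)·18.916 = -75.058.

μ = -75.058, σ = 18.916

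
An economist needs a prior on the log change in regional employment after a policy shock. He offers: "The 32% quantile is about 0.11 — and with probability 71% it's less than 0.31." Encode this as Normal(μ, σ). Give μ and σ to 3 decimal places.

μ = 0.202, σ = 0.196

The p-quantile of Normal(μ,σ) is μ + z_p·σ, with z_{0.32} = -0.4677 and z_{0.71} = 0.5534.
Eliminate σ: μ = (z₂·x₁ − z₁·x₂)/(z₂ − z₁) = (0.5534·0.11 − (-0.4677)·0.31)/1.021 = 0.202.
Then σ = (x₂ − x₁)/(z₂ − z₁) = (0.31 − 0.11)/1.021 = 0.196.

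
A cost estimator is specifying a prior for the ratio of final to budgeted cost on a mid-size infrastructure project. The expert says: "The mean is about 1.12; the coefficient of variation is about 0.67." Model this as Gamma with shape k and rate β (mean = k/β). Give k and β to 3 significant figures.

k ≈ 2.23, β ≈ 1.99

For Gamma(k, rate β): mean = k/β, variance = k/β², so CV = 1/√k.
CV = 0.67, hence k = 1/CV² = 2.23.
Then β = k/mean = 2.23/1.12 = 1.99.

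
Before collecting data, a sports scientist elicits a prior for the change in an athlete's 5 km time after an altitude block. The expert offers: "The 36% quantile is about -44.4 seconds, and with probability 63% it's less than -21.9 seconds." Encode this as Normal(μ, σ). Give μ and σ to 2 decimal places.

μ = -32.72, σ = 32.59

The p-quantile of Normal(μ,σ) is μ + z_p·σ, with z_{0.36} = -0.3585 and z_{0.63} = 0.3319.
Eliminate σ: μ = (z₂·x₁ − z₁·x₂)/(z₂ − z₁) = (0.3319·-44.4 − (-0.3585)·-21.9)/0.6903 = -32.72.
Then σ = (x₂ − x₁)/(z₂ − z₁) = (-21.9 − -44.4)/0.6903 = 32.59.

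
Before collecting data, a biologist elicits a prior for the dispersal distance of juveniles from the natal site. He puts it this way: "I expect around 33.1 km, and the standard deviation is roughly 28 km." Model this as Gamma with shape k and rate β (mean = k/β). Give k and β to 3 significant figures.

k ≈ 1.4, β ≈ 0.0422

For Gamma(k, rate β): mean = k/β, variance = k/β², so CV = 1/√k.
CV = SD/mean = 28/33.1 = 0.8459, hence k = 1/CV² = 1.4.
Then β = k/mean = 1.4/33.1 = 0.0422.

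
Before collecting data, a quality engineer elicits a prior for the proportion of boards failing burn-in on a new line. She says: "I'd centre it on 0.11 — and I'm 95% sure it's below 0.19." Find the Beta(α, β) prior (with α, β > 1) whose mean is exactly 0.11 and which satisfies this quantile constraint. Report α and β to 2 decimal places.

With mean 0.11 fixed, write α = 0.11s, β = 0.89s where s = α+β.
Need P(θ < 0.19) = 0.95 under Beta(0.11s, 0.89s). Normal approximation: (q−m)/√(m(1−m)/s) ≈ z_{0.95} = 1.64, so s ≈ 0.11·0.89·(1.64)²/(0.19−0.11)² = 41.4.
At s = 41.4: P(θ<0.19) ≈ 0.935. Adjusting to match 0.95 gives s ≈ 50.00.
So α = 0.11·50.00 ≈ 5.50, β = 0.89·50.00 ≈ 44.50.

α ≈ 5.50, β ≈ 44.50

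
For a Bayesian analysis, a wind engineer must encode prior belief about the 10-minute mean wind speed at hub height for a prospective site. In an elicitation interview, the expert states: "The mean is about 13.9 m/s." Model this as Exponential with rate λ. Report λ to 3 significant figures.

λ ≈ 0.0719

Exponential mean = 1/λ, so λ = 1/13.9 = 0.0719.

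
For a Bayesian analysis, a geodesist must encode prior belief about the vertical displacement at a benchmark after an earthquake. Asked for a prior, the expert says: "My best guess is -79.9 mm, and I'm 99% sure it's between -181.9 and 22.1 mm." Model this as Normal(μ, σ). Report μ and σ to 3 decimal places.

μ = -79.900, σ = 39.599

A symmetric 99% interval runs μ ± z·σ with z = 2.576.
Half-width = 102, so σ = 102/2.576 = 39.599.
μ is the stated best guess, -79.900.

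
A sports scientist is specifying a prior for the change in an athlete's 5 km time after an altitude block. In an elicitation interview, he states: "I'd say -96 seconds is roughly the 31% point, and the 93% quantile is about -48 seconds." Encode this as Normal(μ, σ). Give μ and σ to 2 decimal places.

The p-quantile of Normal(μ,σ) is μ + z_p·σ, with z_{0.31} = -0.4959 and z_{0.93} = 1.476.
Eliminate σ: μ = (z₂·x₁ − z₁·x₂)/(z₂ − z₁) = (1.476·-96 − (-0.4959)·-48)/1.972 = -83.93.
Then σ = (x₂ − x₁)/(z₂ − z₁) = (-48 − -96)/1.972 = 24.35.

μ = -83.93, σ = 24.35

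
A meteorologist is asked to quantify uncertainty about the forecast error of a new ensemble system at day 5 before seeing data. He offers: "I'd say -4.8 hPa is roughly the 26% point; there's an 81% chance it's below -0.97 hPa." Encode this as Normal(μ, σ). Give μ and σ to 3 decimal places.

The p-quantile of Normal(μ,σ) is μ + z_p·σ, with z_{0.26} = -0.6433 and z_{0.81} = 0.8779.
Eliminate σ: μ = (z₂·x₁ − z₁·x₂)/(z₂ − z₁) = (0.8779·-4.8 − (-0.6433)·-0.97)/1.521 = -3.180.
Then σ = (x₂ − x₁)/(z₂ − z₁) = (-0.97 − -4.8)/1.521 = 2.518.

μ = -3.180, σ = 2.518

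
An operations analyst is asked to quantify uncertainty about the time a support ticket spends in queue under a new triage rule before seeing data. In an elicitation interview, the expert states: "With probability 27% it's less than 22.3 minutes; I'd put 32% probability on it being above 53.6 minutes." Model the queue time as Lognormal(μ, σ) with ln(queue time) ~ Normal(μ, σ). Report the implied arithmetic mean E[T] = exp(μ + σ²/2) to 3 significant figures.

If T ~ Lognormal(μ,σ) then ln T ~ Normal(μ,σ), so the p-quantile of ln T is μ + z_p·σ.
ln(22.3) = 3.105 and ln(53.6) = 3.982; z_{0.27} = -0.6128, z_{0.68} = 0.4677.
σ = (3.982 − 3.105)/(0.4677 − (-0.6128)) = 0.812.
μ = 3.105 − (-0.6128)·0.812 = 3.602.
E[T] = exp(μ + σ²/2) = exp(3.602 + 0.3294) = 51 minutes.

E[T] ≈ 51 minutes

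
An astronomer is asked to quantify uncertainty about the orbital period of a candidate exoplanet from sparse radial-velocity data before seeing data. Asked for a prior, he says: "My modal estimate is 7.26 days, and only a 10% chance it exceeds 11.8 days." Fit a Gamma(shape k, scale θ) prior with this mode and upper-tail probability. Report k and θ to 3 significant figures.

Gamma(k,θ) with k>1 has mode (k−1)θ, so θ = 7.26/(k−1).
Need P(X < 11.8) = 0.9 with θ tied to k this way. Start at k = 2, θ = 7.26: P(X<11.8) ≈ 0.483.
Too low — raise k to concentrate. Iterating converges to k ≈ 8.98.
Then θ = 7.26/(8.98−1) ≈ 0.91.

k ≈ 8.98, θ ≈ 0.91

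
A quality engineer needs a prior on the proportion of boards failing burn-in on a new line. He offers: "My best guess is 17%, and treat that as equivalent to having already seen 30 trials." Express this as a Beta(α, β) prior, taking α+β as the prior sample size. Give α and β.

α = 5.1, β = 24.9

Under the effective-sample-size interpretation, Beta(α, β) has prior mean α/(α+β) and prior sample size α+β.
So α+β = 30 and α/(α+β) = 0.17, giving α = 0.17·30 = 5.1 and β = 30 − 5.1 = 24.9.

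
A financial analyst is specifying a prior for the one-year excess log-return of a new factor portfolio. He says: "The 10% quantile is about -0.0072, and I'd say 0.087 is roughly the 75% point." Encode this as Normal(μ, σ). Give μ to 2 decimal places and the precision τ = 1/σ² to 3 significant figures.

For Normal(μ,σ), the p-quantile is μ + z_p·σ. Here z_{0.1} = -1.282, z_{0.75} = 0.6745.
So -0.0072 = μ − 1.282σ and 0.087 = μ + 0.6745σ.
Subtracting: σ = (0.087 − -0.0072)/(0.6745 − (-1.282)) = 0.05.
Then μ = -0.0072 − (-1.282)·0.05 = 0.05.
Precision τ = 1/σ² = 1/0.04816² = 431.

μ = 0.05, τ = 431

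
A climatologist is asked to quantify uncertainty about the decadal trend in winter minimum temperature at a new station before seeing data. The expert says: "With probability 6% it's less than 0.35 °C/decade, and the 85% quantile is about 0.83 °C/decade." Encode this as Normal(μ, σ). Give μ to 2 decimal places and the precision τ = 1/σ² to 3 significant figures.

For Normal(μ,σ), the p-quantile is μ + z_p·σ. Here z_{0.06} = -1.555, z_{0.85} = 1.036.
So 0.35 = μ − 1.555σ and 0.83 = μ + 1.036σ.
Subtracting: σ = (0.83 − 0.35)/(1.036 − (-1.555)) = 0.19.
Then μ = 0.35 − (-1.555)·0.19 = 0.64.
Precision τ = 1/σ² = 1/0.1852² = 29.1.

μ = 0.64, τ = 29.1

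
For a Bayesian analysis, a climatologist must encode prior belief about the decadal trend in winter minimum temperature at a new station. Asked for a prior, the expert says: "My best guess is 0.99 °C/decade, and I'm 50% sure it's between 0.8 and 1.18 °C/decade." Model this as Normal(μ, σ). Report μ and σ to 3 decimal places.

μ = 0.990, σ = 0.282

A symmetric 50% interval runs μ ± z·σ with z = 0.6745.
Half-width = 0.19, so σ = 0.19/0.6745 = 0.282.
μ is the stated best guess, 0.990.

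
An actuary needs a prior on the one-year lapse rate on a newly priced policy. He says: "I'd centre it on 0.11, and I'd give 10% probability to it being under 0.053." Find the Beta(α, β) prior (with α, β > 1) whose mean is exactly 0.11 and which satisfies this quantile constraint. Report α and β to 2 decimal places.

α ≈ 4.47, β ≈ 36.13

With mean 0.11 fixed, write α = 0.11s, β = 0.89s where s = α+β.
Need P(θ < 0.053) = 0.1 under Beta(0.11s, 0.89s). Normal approximation: (q−m)/√(m(1−m)/s) ≈ z_{0.1} = -1.28, so s ≈ 0.11·0.89·(-1.28)²/(0.053−0.11)² = 49.5.
At s = 49.5: P(θ<0.053) ≈ 0.074. Adjusting to match 0.1 gives s ≈ 40.59.
So α = 0.11·40.59 ≈ 4.47, β = 0.89·40.59 ≈ 36.13.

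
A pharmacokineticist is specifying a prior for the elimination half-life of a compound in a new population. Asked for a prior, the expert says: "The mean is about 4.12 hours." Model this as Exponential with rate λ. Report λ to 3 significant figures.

λ ≈ 0.243

Exponential mean = 1/λ, so λ = 1/4.12 = 0.243.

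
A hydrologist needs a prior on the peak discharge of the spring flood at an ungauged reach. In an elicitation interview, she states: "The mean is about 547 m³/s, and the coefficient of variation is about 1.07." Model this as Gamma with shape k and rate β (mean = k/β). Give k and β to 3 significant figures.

k ≈ 0.873, β ≈ 0.0016

For Gamma(k, rate β): mean = k/β, variance = k/β², so CV = 1/√k.
CV = 1.07, hence k = 1/CV² = 0.873.
Then β = k/mean = 0.873/547 = 0.0016.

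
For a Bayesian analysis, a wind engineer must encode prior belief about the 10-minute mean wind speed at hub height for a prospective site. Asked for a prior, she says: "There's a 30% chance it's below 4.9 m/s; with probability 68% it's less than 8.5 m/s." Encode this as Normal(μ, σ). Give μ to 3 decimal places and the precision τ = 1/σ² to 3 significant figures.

μ = 6.803, τ = 0.0759

For Normal(μ,σ), the p-quantile is μ + z_p·σ. Here z_{0.3} = -0.5244, z_{0.68} = 0.4677.
So 4.9 = μ − 0.5244σ and 8.5 = μ + 0.4677σ.
Subtracting: σ = (8.5 − 4.9)/(0.4677 − (-0.5244)) = 3.629.
Then μ = 4.9 − (-0.5244)·3.629 = 6.803.
Precision τ = 1/σ² = 1/3.629² = 0.0759.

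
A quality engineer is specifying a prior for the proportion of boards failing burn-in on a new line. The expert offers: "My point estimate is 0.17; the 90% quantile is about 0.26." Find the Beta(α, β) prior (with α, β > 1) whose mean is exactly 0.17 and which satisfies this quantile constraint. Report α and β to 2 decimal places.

With mean 0.17 fixed, write α = 0.17s, β = 0.83s where s = α+β.
Need P(θ < 0.26) = 0.9 under Beta(0.17s, 0.83s). Normal approximation: (q−m)/√(m(1−m)/s) ≈ z_{0.9} = 1.28, so s ≈ 0.17·0.83·(1.28)²/(0.26−0.17)² = 28.6.
At s = 28.6: P(θ<0.26) ≈ 0.893. Adjusting to match 0.9 gives s ≈ 30.64.
So α = 0.17·30.64 ≈ 5.21, β = 0.83·30.64 ≈ 25.43.

α ≈ 5.21, β ≈ 25.43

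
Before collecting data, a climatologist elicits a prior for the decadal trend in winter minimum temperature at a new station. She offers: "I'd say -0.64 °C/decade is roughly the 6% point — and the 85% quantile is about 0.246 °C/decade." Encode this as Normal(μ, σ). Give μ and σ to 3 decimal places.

The p-quantile of Normal(μ,σ) is μ + z_p·σ, with z_{0.06} = -1.555 and z_{0.85} = 1.036.
Eliminate σ: μ = (z₂·x₁ − z₁·x₂)/(z₂ − z₁) = (1.036·-0.64 − (-1.555)·0.246)/2.591 = -0.108.
Then σ = (x₂ − x₁)/(z₂ − z₁) = (0.246 − -0.64)/2.591 = 0.342.

μ = -0.108, σ = 0.342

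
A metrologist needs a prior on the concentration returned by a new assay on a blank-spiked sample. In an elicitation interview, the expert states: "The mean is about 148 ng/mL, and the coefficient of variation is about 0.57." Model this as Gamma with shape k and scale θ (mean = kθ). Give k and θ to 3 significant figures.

k ≈ 3.08, θ ≈ 48.1

For Gamma(k, scale θ): mean = kθ, variance = kθ², so CV = 1/√k.
CV = 0.57, hence k = 1/CV² = 3.08.
Then θ = mean/k = 148/3.08 = 48.1.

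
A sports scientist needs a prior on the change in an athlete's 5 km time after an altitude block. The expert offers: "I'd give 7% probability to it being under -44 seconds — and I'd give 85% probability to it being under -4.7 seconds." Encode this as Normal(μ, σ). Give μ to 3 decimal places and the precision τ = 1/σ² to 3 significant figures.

The p-quantile of Normal(μ,σ) is μ + z_p·σ, with z_{0.07} = -1.476 and z_{0.85} = 1.036.
Eliminate σ: μ = (z₂·x₁ − z₁·x₂)/(z₂ − z₁) = (1.036·-44 − (-1.476)·-4.7)/2.512 = -20.913.
Then σ = (x₂ − x₁)/(z₂ − z₁) = (-4.7 − -44)/2.512 = 15.644.
Precision τ = 1/σ² = 1/15.64² = 0.00409.

μ = -20.913, τ = 0.00409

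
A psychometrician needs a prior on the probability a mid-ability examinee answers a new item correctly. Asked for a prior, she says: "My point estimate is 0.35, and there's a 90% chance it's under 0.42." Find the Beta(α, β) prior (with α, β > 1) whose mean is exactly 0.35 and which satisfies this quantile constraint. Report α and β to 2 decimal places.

α ≈ 27.19, β ≈ 50.49

With mean 0.35 fixed, write α = 0.35s, β = 0.65s where s = α+β.
Need P(θ < 0.42) = 0.9 under Beta(0.35s, 0.65s). Normal approximation: (q−m)/√(m(1−m)/s) ≈ z_{0.9} = 1.28, so s ≈ 0.35·0.65·(1.28)²/(0.42−0.35)² = 76.3.
At s = 76.3: P(θ<0.42) ≈ 0.898. Adjusting to match 0.9 gives s ≈ 77.68.
So α = 0.35·77.68 ≈ 27.19, β = 0.65·77.68 ≈ 50.49.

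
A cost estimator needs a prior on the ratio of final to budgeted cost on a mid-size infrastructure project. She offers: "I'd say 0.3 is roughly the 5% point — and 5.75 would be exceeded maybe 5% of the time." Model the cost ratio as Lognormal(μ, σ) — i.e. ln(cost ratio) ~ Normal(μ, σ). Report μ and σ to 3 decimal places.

If T ~ Lognormal(μ,σ) then ln T ~ Normal(μ,σ), so the p-quantile of ln T is μ + z_p·σ.
ln(0.3) = -1.204 and ln(5.75) = 1.749; z_{0.05} = -1.645, z_{0.95} = 1.645.
σ = (1.749 − -1.204)/(1.645 − (-1.645)) = 0.898.
μ = -1.204 − (-1.645)·0.898 = 0.273.

μ ≈ 0.273, σ ≈ 0.898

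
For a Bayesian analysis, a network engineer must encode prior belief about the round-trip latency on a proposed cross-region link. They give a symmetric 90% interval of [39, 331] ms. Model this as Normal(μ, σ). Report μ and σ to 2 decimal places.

μ = 185.00, σ = 88.76

A symmetric 90% interval runs μ ± z·σ with z = 1.645.
Half-width = 146, so σ = 146/1.645 = 88.76.
μ is the interval midpoint, 185.00.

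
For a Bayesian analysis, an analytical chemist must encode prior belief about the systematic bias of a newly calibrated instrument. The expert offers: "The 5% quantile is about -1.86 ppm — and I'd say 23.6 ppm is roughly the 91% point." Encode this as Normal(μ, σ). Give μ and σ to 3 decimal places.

μ = 12.167, σ = 8.528

The p-quantile of Normal(μ,σ) is μ + z_p·σ, with z_{0.05} = -1.645 and z_{0.91} = 1.341.
Eliminate σ: μ = (z₂·x₁ − z₁·x₂)/(z₂ − z₁) = (1.341·-1.86 − (-1.645)·23.6)/2.986 = 12.167.
Then σ = (x₂ − x₁)/(z₂ − z₁) = (23.6 − -1.86)/2.986 = 8.528.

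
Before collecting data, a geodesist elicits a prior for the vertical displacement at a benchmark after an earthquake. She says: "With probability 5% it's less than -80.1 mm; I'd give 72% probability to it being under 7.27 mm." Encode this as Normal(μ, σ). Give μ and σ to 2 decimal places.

μ = -15.59, σ = 39.22

For Normal(μ,σ), the p-quantile is μ + z_p·σ. Here z_{0.05} = -1.645, z_{0.72} = 0.5828.
So -80.1 = μ − 1.645σ and 7.27 = μ + 0.5828σ.
Subtracting: σ = (7.27 − -80.1)/(0.5828 − (-1.645)) = 39.22.
Then μ = -80.1 − (-1.645)·39.22 = -15.59.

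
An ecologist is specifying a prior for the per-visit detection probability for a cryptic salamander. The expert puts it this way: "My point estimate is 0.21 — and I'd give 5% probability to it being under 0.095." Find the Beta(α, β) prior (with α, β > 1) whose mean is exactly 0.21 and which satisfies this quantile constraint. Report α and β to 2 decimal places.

α ≈ 5.48, β ≈ 20.61

With mean 0.21 fixed, write α = 0.21s, β = 0.79s where s = α+β.
Need P(θ < 0.095) = 0.05 under Beta(0.21s, 0.79s). Normal approximation: (q−m)/√(m(1−m)/s) ≈ z_{0.05} = -1.64, so s ≈ 0.21·0.79·(-1.64)²/(0.095−0.21)² = 33.9.
At s = 33.9: P(θ<0.095) ≈ 0.028. Adjusting to match 0.05 gives s ≈ 26.09.
So α = 0.21·26.09 ≈ 5.48, β = 0.79·26.09 ≈ 20.61.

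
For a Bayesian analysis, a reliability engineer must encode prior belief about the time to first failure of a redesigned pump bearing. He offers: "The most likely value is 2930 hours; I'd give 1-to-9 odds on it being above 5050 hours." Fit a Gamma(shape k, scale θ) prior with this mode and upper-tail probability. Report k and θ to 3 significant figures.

k ≈ 7.4, θ ≈ 458

Gamma(k,θ) with k>1 has mode (k−1)θ, so θ = 2930/(k−1).
Need P(X < 5050) = 0.9 with θ tied to k this way. Start at k = 2, θ = 2930: P(X<5050) ≈ 0.514.
Too low — raise k to concentrate. Iterating converges to k ≈ 7.4.
Then θ = 2930/(7.4−1) ≈ 458.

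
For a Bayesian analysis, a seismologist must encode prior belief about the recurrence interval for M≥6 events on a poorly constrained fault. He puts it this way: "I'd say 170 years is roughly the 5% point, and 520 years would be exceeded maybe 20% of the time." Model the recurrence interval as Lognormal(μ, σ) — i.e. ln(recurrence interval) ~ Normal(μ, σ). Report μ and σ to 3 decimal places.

If T ~ Lognormal(μ,σ) then ln T ~ Normal(μ,σ), so the p-quantile of ln T is μ + z_p·σ.
ln(170) = 5.136 and ln(520) = 6.254; z_{0.05} = -1.645, z_{0.8} = 0.8416.
σ = (6.254 − 5.136)/(0.8416 − (-1.645)) = 0.450.
μ = 5.136 − (-1.645)·0.450 = 5.875.

μ ≈ 5.875, σ ≈ 0.450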